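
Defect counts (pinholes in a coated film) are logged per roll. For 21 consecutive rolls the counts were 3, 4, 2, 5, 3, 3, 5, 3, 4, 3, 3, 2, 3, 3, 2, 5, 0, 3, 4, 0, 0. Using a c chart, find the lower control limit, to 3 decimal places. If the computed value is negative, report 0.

c̄ = (3 + 4 + 2 + 5 + 3 + 3 + 5 + 3 + 4 + 3 + 3 + 2 + 3 + 3 + 2 + 5 + 0 + 3 + 4 + 0 + 0) / 21 = 60 / 21 = 2.8571
LCL = c̄ − 3√c̄ = 2.8571 − 3 × 1.6903 = -2.2138 → 0 (cannot be negative)

0.000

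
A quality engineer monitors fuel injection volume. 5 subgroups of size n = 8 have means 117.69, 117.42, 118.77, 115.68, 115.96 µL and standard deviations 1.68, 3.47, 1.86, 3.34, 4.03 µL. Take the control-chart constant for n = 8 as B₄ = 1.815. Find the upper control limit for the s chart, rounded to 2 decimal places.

5.22

s̄ = (1.68 + 3.47 + 1.86 + 3.34 + 4.03) / 5 = 2.8760
UCL_s = B₄·s̄ = 1.815 × 2.8760 = 5.2199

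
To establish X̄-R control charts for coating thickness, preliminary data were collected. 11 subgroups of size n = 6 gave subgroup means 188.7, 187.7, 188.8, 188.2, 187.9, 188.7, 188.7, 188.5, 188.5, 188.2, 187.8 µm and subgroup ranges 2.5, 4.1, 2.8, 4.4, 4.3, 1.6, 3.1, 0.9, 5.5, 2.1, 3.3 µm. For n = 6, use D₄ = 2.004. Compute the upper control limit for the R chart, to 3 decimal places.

6.303

R̄ = (2.5 + 4.1 + 2.8 + 4.4 + 4.3 + 1.6 + 3.1 + 0.9 + 5.5 + 2.1 + 3.3) / 11 = 34.6000 / 11 = 3.1455
UCL_R = D₄·R̄ = 2.004 × 3.1455 = 6.3035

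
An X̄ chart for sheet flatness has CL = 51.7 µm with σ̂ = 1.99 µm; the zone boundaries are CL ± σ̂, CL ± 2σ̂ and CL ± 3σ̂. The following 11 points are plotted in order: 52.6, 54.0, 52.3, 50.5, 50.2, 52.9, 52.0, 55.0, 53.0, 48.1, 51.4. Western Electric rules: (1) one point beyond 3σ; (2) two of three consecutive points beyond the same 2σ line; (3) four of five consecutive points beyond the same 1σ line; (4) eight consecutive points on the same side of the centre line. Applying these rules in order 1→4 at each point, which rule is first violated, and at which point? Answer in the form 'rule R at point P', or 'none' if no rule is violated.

none

Zone of each point (C = within 1σ̂, B = 1σ̂–2σ̂, A = 2σ̂–3σ̂, * = beyond 3σ̂; sign = side of CL): 1:+C, 2:+B, 3:+C, 4:-C, 5:-C, 6:+C, 7:+C, 8:+B, 9:+C, 10:-B, 11:-C
No rule fires across all 11 points.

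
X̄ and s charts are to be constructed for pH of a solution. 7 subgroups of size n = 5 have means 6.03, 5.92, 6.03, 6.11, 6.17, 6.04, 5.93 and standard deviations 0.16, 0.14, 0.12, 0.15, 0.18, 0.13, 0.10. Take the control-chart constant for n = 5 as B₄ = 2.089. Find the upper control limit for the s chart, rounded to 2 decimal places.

0.29

s̄ = (0.16 + 0.14 + 0.12 + 0.15 + 0.18 + 0.13 + 0.10) / 7 = 0.1400
UCL_s = B₄·s̄ = 2.089 × 0.1400 = 0.2925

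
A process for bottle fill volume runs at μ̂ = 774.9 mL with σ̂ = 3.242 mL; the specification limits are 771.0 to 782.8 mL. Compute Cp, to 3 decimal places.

Cp = (USL − LSL) / (6σ̂) = (782.8 − 771.0) / (6 × 3.242) = 11.8000 / 19.4520 = 0.6066

0.607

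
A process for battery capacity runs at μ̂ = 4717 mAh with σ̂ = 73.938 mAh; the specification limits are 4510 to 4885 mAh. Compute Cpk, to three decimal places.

Cpu = (USL − μ̂) / (3σ̂) = (4885 − 4717) / (3 × 73.938) = 0.7574; Cpl = (μ̂ − LSL) / (3σ̂) = (4717 − 4510) / (3 × 73.938) = 0.9332; Cpk = min(Cpu, Cpl) = 0.7574

0.757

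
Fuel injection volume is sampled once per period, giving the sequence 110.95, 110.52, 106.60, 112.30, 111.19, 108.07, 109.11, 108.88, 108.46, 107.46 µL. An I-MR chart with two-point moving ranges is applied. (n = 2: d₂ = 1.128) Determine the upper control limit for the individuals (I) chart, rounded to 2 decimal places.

114.37

X̄ = (110.95 + 110.52 + 106.60 + 112.30 + 111.19 + 108.07 + 109.11 + 108.88 + 108.46 + 107.46) / 10 = 109.3540
Moving ranges: 0.43, 3.92, 5.70, 1.11, 3.12, 1.04, 0.23, 0.42, 1.00; M̄R̄ = 16.9700 / 9 = 1.8856
UCL = X̄ + 3·M̄R̄/d₂ = 109.3540 + 3 × 1.8856 / 1.128 = 114.3688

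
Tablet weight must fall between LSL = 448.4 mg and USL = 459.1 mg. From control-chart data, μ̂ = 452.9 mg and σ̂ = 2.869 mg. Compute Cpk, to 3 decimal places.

0.523

Cpu = (USL − μ̂) / (3σ̂) = (459.1 − 452.9) / (3 × 2.869) = 0.7203; Cpl = (μ̂ − LSL) / (3σ̂) = (452.9 − 448.4) / (3 × 2.869) = 0.5228; Cpk = min(Cpu, Cpl) = 0.5228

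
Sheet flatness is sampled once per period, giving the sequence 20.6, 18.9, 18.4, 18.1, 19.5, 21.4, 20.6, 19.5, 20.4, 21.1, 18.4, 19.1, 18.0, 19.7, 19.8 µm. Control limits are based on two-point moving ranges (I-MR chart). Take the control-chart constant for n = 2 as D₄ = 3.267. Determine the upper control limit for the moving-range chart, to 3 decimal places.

Moving ranges: 1.7, 0.5, 0.3, 1.4, 1.9, 0.8, 1.1, 0.9, 0.7, 2.7, 0.7, 1.1, 1.7, 0.1; M̄R̄ = 15.6000 / 14 = 1.1143
UCL_MR = D₄·M̄R̄ = 3.267 × 1.1143 = 3.6404

3.640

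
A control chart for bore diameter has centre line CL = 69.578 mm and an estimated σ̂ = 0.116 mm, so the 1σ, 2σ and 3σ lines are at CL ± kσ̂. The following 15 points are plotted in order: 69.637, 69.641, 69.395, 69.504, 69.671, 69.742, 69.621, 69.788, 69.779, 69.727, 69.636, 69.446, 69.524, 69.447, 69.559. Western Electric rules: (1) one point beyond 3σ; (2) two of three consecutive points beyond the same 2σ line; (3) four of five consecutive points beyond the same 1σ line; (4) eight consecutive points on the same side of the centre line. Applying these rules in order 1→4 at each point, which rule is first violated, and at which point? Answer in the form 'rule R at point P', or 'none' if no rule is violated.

Zone of each point (C = within 1σ̂, B = 1σ̂–2σ̂, A = 2σ̂–3σ̂, * = beyond 3σ̂; sign = side of CL): 1:+C, 2:+C, 3:-B, 4:-C, 5:+C, 6:+B, 7:+C, 8:+B, 9:+B, 10:+B, 11:+C, 12:-B, 13:-C, 14:-B, 15:-C
Rule 3 (four of five consecutive points beyond the same 1σ limit) is satisfied at point 10.

rule 3 at point 10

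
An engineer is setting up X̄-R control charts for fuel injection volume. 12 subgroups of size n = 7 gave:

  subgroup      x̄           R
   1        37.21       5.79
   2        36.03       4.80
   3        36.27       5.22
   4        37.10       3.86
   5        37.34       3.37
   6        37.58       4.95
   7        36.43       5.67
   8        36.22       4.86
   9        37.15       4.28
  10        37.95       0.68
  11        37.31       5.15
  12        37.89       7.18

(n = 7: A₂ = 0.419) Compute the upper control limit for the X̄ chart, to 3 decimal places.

38.989

X̄̄ = (37.21 + 36.03 + 36.27 + 37.10 + 37.34 + 37.58 + 36.43 + 36.22 + 37.15 + 37.95 + 37.31 + 37.89) / 12 = 444.4800 / 12 = 37.0400
R̄ = (5.79 + 4.80 + 5.22 + 3.86 + 3.37 + 4.95 + 5.67 + 4.86 + 4.28 + 0.68 + 5.15 + 7.18) / 12 = 55.8100 / 12 = 4.6508
UCL = X̄̄ + A₂·R̄ = 37.0400 + 0.419 × 4.6508 = 38.9887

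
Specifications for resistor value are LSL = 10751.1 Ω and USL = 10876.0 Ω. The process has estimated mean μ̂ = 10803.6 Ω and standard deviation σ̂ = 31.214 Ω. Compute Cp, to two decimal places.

Cp = (USL − LSL) / (6σ̂) = (10876.0 − 10751.1) / (6 × 31.214) = 124.9000 / 187.2840 = 0.6669

0.67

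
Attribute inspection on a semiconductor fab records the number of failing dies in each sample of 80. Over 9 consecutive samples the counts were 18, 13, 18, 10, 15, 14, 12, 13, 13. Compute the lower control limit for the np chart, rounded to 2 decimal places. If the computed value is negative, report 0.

p̄ = Σdᵢ / (k·n) = 126 / (9 × 80) = 0.17500
LCL = np̄ − 3·√(np̄(1−p̄)) = 14.0000 − 3 × 3.3985 = 3.8044

3.80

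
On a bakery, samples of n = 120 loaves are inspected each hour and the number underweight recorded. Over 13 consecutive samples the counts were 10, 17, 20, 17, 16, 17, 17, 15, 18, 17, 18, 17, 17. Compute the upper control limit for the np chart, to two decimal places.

27.97

p̄ = Σdᵢ / (k·n) = 216 / (13 × 120) = 0.13846
UCL = np̄ + 3·√(np̄(1−p̄)) = 16.6154 + 3 × √(16.6154×0.86154) = 16.6154 + 3 × 3.7835 = 27.9659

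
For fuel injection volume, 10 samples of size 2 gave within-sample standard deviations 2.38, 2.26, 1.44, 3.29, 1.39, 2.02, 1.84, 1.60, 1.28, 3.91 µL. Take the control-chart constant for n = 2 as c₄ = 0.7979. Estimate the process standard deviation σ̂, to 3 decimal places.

s̄ = (2.38 + 2.26 + 1.44 + 3.29 + 1.39 + 2.02 + 1.84 + 1.60 + 1.28 + 3.91) / 10 = 2.1410
σ̂ = s̄ / c₄ = 2.1410 / 0.7979 = 2.6833

2.683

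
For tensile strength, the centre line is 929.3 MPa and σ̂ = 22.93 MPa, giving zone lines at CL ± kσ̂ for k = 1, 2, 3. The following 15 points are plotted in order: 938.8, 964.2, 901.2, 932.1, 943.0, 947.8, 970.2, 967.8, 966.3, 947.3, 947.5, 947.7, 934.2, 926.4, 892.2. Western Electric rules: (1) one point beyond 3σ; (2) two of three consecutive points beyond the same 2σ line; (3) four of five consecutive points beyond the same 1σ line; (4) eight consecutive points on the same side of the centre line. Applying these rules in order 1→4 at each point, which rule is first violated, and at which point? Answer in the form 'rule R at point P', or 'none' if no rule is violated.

Zone of each point (C = within 1σ̂, B = 1σ̂–2σ̂, A = 2σ̂–3σ̂, * = beyond 3σ̂; sign = side of CL): 1:+C, 2:+B, 3:-B, 4:+C, 5:+C, 6:+C, 7:+B, 8:+B, 9:+B, 10:+C, 11:+C, 12:+C, 13:+C, 14:-C, 15:-B
Rule 4 (eight consecutive points on the same side of the centre line) is satisfied at point 11.

rule 4 at point 11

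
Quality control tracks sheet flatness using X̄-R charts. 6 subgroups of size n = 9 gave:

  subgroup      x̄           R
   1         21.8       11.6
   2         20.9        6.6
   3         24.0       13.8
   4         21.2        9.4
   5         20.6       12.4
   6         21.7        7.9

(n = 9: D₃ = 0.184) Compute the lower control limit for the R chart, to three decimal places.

R̄ = (11.6 + 6.6 + 13.8 + 9.4 + 12.4 + 7.9) / 6 = 61.7000 / 6 = 10.2833
LCL_R = D₃·R̄ = 0.184 × 10.2833 = 1.8921

1.892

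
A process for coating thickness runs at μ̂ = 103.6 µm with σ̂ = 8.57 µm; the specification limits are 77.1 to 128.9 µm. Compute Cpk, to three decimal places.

Cpu = (USL − μ̂) / (3σ̂) = (128.9 − 103.6) / (3 × 8.57) = 0.9841; Cpl = (μ̂ − LSL) / (3σ̂) = (103.6 − 77.1) / (3 × 8.57) = 1.0307; Cpk = min(Cpu, Cpl) = 0.9841

0.984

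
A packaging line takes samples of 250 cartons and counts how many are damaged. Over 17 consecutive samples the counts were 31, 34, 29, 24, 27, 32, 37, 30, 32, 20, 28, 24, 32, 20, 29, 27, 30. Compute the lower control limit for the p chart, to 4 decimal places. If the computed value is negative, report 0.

0.0540

p̄ = Σdᵢ / (k·n) = 486 / (17 × 250) = 0.11435
LCL = p̄ − 3·√(p̄(1−p̄)/n) = 0.11435 − 3 × 0.02013 = 0.05397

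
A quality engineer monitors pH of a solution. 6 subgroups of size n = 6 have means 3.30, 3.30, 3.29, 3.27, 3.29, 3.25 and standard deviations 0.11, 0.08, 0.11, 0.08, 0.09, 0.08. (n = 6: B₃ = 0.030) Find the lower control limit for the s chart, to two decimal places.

0.00

s̄ = (0.11 + 0.08 + 0.11 + 0.08 + 0.09 + 0.08) / 6 = 0.0917
LCL_s = B₃·s̄ = 0.030 × 0.0917 = 0.0028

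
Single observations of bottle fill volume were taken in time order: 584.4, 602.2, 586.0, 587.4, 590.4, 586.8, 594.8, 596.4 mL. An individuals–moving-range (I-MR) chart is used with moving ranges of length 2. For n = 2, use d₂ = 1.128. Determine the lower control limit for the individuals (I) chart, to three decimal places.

X̄ = (584.4 + 602.2 + 586.0 + 587.4 + 590.4 + 586.8 + 594.8 + 596.4) / 8 = 591.0500
Moving ranges: 17.8, 16.2, 1.4, 3.0, 3.6, 8.0, 1.6; M̄R̄ = 51.6000 / 7 = 7.3714
LCL = X̄ − 3·M̄R̄/d₂ = 591.0500 − 3 × 7.3714 / 1.128 = 571.4451

571.445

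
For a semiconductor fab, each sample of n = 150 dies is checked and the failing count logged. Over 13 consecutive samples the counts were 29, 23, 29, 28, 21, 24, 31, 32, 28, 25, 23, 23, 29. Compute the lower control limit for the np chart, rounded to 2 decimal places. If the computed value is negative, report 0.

p̄ = Σdᵢ / (k·n) = 345 / (13 × 150) = 0.17692
LCL = np̄ − 3·√(np̄(1−p̄)) = 26.5385 − 3 × 4.6737 = 12.5175

12.52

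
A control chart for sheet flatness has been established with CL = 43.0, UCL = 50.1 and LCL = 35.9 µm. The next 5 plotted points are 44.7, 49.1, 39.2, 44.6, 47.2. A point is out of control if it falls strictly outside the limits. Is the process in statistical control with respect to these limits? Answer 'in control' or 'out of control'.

All 5 points lie within [35.9, 50.1].

in control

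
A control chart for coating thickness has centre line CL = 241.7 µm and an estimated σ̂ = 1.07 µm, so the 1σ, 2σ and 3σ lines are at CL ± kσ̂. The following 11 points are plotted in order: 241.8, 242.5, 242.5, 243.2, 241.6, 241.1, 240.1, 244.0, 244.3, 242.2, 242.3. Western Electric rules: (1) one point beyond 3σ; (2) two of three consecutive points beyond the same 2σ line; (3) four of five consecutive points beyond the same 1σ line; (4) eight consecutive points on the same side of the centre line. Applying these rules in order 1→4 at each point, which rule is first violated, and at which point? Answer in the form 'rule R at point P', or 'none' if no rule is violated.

Zone of each point (C = within 1σ̂, B = 1σ̂–2σ̂, A = 2σ̂–3σ̂, * = beyond 3σ̂; sign = side of CL): 1:+C, 2:+C, 3:+C, 4:+B, 5:-C, 6:-C, 7:-B, 8:+A, 9:+A, 10:+C, 11:+C
Rule 2 (two of three consecutive points beyond the same 2σ limit) is satisfied at point 9.

rule 2 at point 9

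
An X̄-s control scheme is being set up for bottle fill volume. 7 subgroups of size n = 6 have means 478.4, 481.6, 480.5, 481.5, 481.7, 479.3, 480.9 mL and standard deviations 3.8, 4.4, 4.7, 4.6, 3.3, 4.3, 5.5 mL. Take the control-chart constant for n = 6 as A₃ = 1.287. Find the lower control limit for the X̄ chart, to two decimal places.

X̄̄ = (478.4 + 481.6 + 480.5 + 481.5 + 481.7 + 479.3 + 480.9) / 7 = 480.5571
s̄ = (3.8 + 4.4 + 4.7 + 4.6 + 3.3 + 4.3 + 5.5) / 7 = 4.3714
LCL = X̄̄ − A₃·s̄ = 480.5571 − 1.287 × 4.3714 = 474.9311

474.93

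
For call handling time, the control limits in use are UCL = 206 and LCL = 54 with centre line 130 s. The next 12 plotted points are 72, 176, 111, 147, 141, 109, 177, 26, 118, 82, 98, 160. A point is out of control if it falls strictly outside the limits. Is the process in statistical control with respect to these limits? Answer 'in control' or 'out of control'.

out of control

Compare each point to [54, 206]: sample 8 = 26 < LCL.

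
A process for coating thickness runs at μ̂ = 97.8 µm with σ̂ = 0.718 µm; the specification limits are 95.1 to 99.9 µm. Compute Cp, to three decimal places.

Cp = (USL − LSL) / (6σ̂) = (99.9 − 95.1) / (6 × 0.718) = 4.8000 / 4.3080 = 1.1142

1.114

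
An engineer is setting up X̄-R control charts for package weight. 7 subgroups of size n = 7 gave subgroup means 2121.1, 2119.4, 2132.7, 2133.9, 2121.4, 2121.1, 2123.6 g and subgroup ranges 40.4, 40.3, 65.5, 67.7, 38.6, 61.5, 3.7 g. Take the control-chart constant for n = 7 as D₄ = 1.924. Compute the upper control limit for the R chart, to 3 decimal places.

87.322

R̄ = (40.4 + 40.3 + 65.5 + 67.7 + 38.6 + 61.5 + 3.7) / 7 = 317.7000 / 7 = 45.3857
UCL_R = D₄·R̄ = 1.924 × 45.3857 = 87.3221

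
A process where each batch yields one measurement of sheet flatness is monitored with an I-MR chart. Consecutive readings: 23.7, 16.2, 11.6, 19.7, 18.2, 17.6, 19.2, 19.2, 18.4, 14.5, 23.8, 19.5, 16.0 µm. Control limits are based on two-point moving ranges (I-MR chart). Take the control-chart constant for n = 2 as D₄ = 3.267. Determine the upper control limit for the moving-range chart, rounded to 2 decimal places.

Moving ranges: 7.5, 4.6, 8.1, 1.5, 0.6, 1.6, 0.0, 0.8, 3.9, 9.3, 4.3, 3.5; M̄R̄ = 45.7000 / 12 = 3.8083
UCL_MR = D₄·M̄R̄ = 3.267 × 3.8083 = 12.4418

12.44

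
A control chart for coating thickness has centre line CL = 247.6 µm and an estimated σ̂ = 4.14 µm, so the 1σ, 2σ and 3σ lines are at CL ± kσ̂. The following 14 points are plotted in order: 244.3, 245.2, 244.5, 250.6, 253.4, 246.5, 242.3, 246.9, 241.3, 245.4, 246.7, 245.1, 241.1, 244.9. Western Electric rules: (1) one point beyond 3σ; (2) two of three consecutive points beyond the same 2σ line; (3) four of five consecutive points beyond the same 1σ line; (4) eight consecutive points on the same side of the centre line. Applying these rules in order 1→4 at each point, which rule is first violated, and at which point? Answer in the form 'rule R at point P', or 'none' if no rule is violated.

Zone of each point (C = within 1σ̂, B = 1σ̂–2σ̂, A = 2σ̂–3σ̂, * = beyond 3σ̂; sign = side of CL): 1:-C, 2:-C, 3:-C, 4:+C, 5:+B, 6:-C, 7:-B, 8:-C, 9:-B, 10:-C, 11:-C, 12:-C, 13:-B, 14:-C
Rule 4 (eight consecutive points on the same side of the centre line) is satisfied at point 13.

rule 4 at point 13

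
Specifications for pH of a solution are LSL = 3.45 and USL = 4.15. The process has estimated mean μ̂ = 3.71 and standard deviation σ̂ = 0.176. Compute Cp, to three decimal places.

0.663

Cp = (USL − LSL) / (6σ̂) = (4.15 − 3.45) / (6 × 0.176) = 0.7000 / 1.0560 = 0.6629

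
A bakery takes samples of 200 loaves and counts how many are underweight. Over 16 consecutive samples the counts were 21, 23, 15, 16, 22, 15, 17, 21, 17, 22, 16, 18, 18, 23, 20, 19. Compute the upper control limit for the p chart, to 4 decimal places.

0.1568

p̄ = Σdᵢ / (k·n) = 303 / (16 × 200) = 0.09469
UCL = p̄ + 3·√(p̄(1−p̄)/n) = 0.09469 + 3 × √(0.09469×0.90531/200) = 0.09469 + 3 × 0.02070 = 0.15680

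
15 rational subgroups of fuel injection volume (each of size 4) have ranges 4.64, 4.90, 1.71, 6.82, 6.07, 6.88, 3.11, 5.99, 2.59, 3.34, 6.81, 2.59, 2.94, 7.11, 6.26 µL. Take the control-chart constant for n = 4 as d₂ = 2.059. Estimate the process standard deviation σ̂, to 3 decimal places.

2.323

R̄ = (4.64 + 4.90 + 1.71 + 6.82 + 6.07 + 6.88 + 3.11 + 5.99 + 2.59 + 3.34 + 6.81 + 2.59 + 2.94 + 7.11 + 6.26) / 15 = 4.7840
σ̂ = R̄ / d₂ = 4.7840 / 2.059 = 2.3235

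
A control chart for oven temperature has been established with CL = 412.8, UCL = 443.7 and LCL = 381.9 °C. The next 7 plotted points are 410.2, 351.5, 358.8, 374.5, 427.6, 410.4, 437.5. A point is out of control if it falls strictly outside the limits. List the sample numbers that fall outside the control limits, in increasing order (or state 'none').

2, 3, 4

Compare each point to [381.9, 443.7]: sample 2 = 351.5 < LCL; sample 3 = 358.8 < LCL; sample 4 = 374.5 < LCL.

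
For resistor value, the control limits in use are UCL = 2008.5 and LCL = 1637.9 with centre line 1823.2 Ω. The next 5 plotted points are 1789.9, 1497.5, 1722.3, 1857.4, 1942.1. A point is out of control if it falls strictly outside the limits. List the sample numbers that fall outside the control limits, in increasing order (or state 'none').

Compare each point to [1637.9, 2008.5]: sample 2 = 1497.5 < LCL.

2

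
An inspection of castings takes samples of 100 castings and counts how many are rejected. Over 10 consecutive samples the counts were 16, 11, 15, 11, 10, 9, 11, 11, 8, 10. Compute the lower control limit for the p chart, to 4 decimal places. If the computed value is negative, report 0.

p̄ = Σdᵢ / (k·n) = 112 / (10 × 100) = 0.11200
LCL = p̄ − 3·√(p̄(1−p̄)/n) = 0.11200 − 3 × 0.03154 = 0.01739

0.0174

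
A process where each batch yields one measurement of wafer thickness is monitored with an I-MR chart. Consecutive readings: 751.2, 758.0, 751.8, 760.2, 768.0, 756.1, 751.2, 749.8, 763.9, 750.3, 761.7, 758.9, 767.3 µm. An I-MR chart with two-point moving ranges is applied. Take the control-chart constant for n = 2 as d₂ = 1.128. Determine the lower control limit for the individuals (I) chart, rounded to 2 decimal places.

735.92

X̄ = (751.2 + 758.0 + 751.8 + 760.2 + 768.0 + 756.1 + 751.2 + 749.8 + 763.9 + 750.3 + 761.7 + 758.9 + 767.3) / 13 = 757.5692
Moving ranges: 6.8, 6.2, 8.4, 7.8, 11.9, 4.9, 1.4, 14.1, 13.6, 11.4, 2.8, 8.4; M̄R̄ = 97.7000 / 12 = 8.1417
LCL = X̄ − 3·M̄R̄/d₂ = 757.5692 − 3 × 8.1417 / 1.128 = 735.9159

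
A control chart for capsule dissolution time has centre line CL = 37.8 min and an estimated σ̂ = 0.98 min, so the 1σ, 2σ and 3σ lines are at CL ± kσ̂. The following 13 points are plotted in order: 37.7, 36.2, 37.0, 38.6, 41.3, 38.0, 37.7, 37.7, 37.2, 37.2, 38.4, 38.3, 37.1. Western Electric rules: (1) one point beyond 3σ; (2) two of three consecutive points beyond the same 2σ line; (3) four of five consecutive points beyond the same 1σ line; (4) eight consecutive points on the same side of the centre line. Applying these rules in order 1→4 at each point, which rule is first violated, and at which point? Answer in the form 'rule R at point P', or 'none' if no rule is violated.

rule 1 at point 5

Zone of each point (C = within 1σ̂, B = 1σ̂–2σ̂, A = 2σ̂–3σ̂, * = beyond 3σ̂; sign = side of CL): 1:-C, 2:-B, 3:-C, 4:+C, 5:+*, 6:+C, 7:-C, 8:-C, 9:-C, 10:-C, 11:+C, 12:+C, 13:-C
Rule 1 (one point beyond the 3σ limits) is satisfied at point 5.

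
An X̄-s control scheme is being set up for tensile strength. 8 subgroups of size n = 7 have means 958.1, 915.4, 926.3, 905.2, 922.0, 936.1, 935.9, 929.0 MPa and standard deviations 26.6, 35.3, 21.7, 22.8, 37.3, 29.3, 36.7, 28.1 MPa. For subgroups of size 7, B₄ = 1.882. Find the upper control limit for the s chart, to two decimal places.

55.94

s̄ = (26.6 + 35.3 + 21.7 + 22.8 + 37.3 + 29.3 + 36.7 + 28.1) / 8 = 29.7250
UCL_s = B₄·s̄ = 1.882 × 29.7250 = 55.9425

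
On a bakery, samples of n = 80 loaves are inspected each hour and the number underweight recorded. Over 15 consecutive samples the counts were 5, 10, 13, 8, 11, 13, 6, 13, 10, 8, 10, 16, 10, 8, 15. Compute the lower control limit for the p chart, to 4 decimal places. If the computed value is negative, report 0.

0.0172

p̄ = Σdᵢ / (k·n) = 156 / (15 × 80) = 0.13000
LCL = p̄ − 3·√(p̄(1−p̄)/n) = 0.13000 − 3 × 0.03760 = 0.01720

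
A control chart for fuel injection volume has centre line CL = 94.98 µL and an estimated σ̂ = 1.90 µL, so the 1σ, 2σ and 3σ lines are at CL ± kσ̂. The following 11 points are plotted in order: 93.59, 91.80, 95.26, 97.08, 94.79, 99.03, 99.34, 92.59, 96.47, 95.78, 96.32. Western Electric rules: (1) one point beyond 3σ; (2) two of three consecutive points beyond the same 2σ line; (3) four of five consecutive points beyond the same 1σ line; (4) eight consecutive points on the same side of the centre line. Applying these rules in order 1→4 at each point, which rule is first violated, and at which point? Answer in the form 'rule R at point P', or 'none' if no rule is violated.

Zone of each point (C = within 1σ̂, B = 1σ̂–2σ̂, A = 2σ̂–3σ̂, * = beyond 3σ̂; sign = side of CL): 1:-C, 2:-B, 3:+C, 4:+B, 5:-C, 6:+A, 7:+A, 8:-B, 9:+C, 10:+C, 11:+C
Rule 2 (two of three consecutive points beyond the same 2σ limit) is satisfied at point 7.

rule 2 at point 7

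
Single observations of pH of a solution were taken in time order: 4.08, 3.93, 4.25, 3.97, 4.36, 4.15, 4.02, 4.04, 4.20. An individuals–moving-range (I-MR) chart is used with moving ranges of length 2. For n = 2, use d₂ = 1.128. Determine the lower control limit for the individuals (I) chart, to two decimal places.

X̄ = (4.08 + 3.93 + 4.25 + 3.97 + 4.36 + 4.15 + 4.02 + 4.04 + 4.20) / 9 = 4.1111
Moving ranges: 0.15, 0.32, 0.28, 0.39, 0.21, 0.13, 0.02, 0.16; M̄R̄ = 1.6600 / 8 = 0.2075
LCL = X̄ − 3·M̄R̄/d₂ = 4.1111 − 3 × 0.2075 / 1.128 = 3.5592

3.56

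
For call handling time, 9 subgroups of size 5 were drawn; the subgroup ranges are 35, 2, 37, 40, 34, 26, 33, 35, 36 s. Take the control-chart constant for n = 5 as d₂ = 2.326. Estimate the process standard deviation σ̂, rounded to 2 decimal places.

R̄ = (35 + 2 + 37 + 40 + 34 + 26 + 33 + 35 + 36) / 9 = 30.8889
σ̂ = R̄ / d₂ = 30.8889 / 2.326 = 13.2798

13.28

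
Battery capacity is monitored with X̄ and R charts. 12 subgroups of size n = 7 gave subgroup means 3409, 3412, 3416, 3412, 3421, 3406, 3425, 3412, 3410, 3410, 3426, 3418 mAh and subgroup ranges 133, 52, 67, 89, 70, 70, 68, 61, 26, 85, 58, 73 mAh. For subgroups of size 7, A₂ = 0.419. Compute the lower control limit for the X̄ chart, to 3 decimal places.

3385.001

X̄̄ = (3409 + 3412 + 3416 + 3412 + 3421 + 3406 + 3425 + 3412 + 3410 + 3410 + 3426 + 3418) / 12 = 40977.0000 / 12 = 3414.7500
R̄ = (133 + 52 + 67 + 89 + 70 + 70 + 68 + 61 + 26 + 85 + 58 + 73) / 12 = 852.0000 / 12 = 71.0000
LCL = X̄̄ − A₂·R̄ = 3414.7500 − 0.419 × 71.0000 = 3385.0010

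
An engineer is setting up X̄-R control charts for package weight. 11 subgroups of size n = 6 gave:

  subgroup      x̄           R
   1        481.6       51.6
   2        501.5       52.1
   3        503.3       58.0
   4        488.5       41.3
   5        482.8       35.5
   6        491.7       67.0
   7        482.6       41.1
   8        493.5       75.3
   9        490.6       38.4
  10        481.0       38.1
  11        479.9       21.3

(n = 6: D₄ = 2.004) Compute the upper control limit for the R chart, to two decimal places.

94.68

R̄ = (51.6 + 52.1 + 58.0 + 41.3 + 35.5 + 67.0 + 41.1 + 75.3 + 38.4 + 38.1 + 21.3) / 11 = 519.7000 / 11 = 47.2455
UCL_R = D₄·R̄ = 2.004 × 47.2455 = 94.6799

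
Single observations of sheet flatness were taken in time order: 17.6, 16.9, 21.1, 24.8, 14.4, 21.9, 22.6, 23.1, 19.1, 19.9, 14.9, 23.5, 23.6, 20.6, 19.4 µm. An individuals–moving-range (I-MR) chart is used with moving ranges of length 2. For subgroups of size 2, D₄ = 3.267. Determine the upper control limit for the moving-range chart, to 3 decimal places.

Moving ranges: 0.7, 4.2, 3.7, 10.4, 7.5, 0.7, 0.5, 4.0, 0.8, 5.0, 8.6, 0.1, 3.0, 1.2; M̄R̄ = 50.4000 / 14 = 3.6000
UCL_MR = D₄·M̄R̄ = 3.267 × 3.6000 = 11.7612

11.761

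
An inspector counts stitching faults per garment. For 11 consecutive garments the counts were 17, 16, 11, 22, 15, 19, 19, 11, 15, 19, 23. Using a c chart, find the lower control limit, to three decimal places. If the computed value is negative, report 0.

4.631

c̄ = (17 + 16 + 11 + 22 + 15 + 19 + 19 + 11 + 15 + 19 + 23) / 11 = 187 / 11 = 17.0000
LCL = c̄ − 3√c̄ = 17.0000 − 3 × 4.1231 = 4.6307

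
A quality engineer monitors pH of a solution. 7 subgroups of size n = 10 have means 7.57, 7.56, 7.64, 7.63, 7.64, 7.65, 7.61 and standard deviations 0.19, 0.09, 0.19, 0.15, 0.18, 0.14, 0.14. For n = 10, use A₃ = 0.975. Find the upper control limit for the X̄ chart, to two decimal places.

X̄̄ = (7.57 + 7.56 + 7.64 + 7.63 + 7.64 + 7.65 + 7.61) / 7 = 7.6143
s̄ = (0.19 + 0.09 + 0.19 + 0.15 + 0.18 + 0.14 + 0.14) / 7 = 0.1543
UCL = X̄̄ + A₃·s̄ = 7.6143 + 0.975 × 0.1543 = 7.7647

7.76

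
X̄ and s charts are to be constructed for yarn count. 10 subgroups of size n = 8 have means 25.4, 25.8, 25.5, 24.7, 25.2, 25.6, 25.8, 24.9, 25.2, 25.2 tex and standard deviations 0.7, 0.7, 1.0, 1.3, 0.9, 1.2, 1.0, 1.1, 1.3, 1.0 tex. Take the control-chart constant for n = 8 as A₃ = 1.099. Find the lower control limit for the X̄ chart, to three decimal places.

24.209

X̄̄ = (25.4 + 25.8 + 25.5 + 24.7 + 25.2 + 25.6 + 25.8 + 24.9 + 25.2 + 25.2) / 10 = 25.3300
s̄ = (0.7 + 0.7 + 1.0 + 1.3 + 0.9 + 1.2 + 1.0 + 1.1 + 1.3 + 1.0) / 10 = 1.0200
LCL = X̄̄ − A₃·s̄ = 25.3300 − 1.099 × 1.0200 = 24.2090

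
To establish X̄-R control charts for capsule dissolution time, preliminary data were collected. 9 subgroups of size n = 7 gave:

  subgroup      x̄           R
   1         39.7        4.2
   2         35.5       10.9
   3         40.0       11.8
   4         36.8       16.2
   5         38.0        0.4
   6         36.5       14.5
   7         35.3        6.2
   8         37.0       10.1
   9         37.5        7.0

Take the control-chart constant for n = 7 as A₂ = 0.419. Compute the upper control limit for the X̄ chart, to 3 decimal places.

41.152

X̄̄ = (39.7 + 35.5 + 40.0 + 36.8 + 38.0 + 36.5 + 35.3 + 37.0 + 37.5) / 9 = 336.3000 / 9 = 37.3667
R̄ = (4.2 + 10.9 + 11.8 + 16.2 + 0.4 + 14.5 + 6.2 + 10.1 + 7.0) / 9 = 81.3000 / 9 = 9.0333
UCL = X̄̄ + A₂·R̄ = 37.3667 + 0.419 × 9.0333 = 41.1516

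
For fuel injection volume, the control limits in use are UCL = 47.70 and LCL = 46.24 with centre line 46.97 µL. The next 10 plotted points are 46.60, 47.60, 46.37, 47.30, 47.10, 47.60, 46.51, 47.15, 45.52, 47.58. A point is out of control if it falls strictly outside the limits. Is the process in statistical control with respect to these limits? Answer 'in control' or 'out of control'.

out of control

Compare each point to [46.24, 47.70]: sample 9 = 45.52 < LCL.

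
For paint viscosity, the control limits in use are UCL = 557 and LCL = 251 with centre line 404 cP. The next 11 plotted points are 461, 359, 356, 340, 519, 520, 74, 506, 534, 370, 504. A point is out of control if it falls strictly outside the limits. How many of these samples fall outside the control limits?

Compare each point to [251, 557]: sample 7 = 74 < LCL.

1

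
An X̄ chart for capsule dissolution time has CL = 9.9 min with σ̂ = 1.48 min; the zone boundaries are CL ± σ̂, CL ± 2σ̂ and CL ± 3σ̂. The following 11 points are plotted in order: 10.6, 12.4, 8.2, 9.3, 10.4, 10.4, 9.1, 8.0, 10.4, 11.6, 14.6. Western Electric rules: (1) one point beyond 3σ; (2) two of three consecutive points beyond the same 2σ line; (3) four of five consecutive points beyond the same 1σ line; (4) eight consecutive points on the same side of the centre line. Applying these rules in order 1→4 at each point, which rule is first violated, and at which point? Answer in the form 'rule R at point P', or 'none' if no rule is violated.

rule 1 at point 11

Zone of each point (C = within 1σ̂, B = 1σ̂–2σ̂, A = 2σ̂–3σ̂, * = beyond 3σ̂; sign = side of CL): 1:+C, 2:+B, 3:-B, 4:-C, 5:+C, 6:+C, 7:-C, 8:-B, 9:+C, 10:+B, 11:+*
Rule 1 (one point beyond the 3σ limits) is satisfied at point 11.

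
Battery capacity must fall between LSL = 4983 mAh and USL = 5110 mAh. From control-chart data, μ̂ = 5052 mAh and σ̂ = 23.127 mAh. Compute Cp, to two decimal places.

Cp = (USL − LSL) / (6σ̂) = (5110 − 4983) / (6 × 23.127) = 127.0000 / 138.7620 = 0.9152

0.92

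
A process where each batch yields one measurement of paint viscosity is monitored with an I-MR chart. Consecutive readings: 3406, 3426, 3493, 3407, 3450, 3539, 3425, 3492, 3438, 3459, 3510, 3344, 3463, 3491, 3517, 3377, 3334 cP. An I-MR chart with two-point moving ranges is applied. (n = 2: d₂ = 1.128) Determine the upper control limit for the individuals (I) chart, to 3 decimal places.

3633.850

X̄ = (3406 + 3426 + 3493 + 3407 + 3450 + 3539 + 3425 + 3492 + 3438 + 3459 + 3510 + 3344 + 3463 + 3491 + 3517 + 3377 + 3334) / 17 = 3445.3529
Moving ranges: 20, 67, 86, 43, 89, 114, 67, 54, 21, 51, 166, 119, 28, 26, 140, 43; M̄R̄ = 1134.0000 / 16 = 70.8750
UCL = X̄ + 3·M̄R̄/d₂ = 3445.3529 + 3 × 70.8750 / 1.128 = 3633.8503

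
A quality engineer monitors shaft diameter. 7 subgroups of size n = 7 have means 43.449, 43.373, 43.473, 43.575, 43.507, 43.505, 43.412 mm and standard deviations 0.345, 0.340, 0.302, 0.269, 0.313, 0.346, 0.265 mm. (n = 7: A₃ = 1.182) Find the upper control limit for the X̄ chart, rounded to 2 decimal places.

X̄̄ = (43.449 + 43.373 + 43.473 + 43.575 + 43.507 + 43.505 + 43.412) / 7 = 43.4706
s̄ = (0.345 + 0.340 + 0.302 + 0.269 + 0.313 + 0.346 + 0.265) / 7 = 0.3114
UCL = X̄̄ + A₃·s̄ = 43.4706 + 1.182 × 0.3114 = 43.8387

43.84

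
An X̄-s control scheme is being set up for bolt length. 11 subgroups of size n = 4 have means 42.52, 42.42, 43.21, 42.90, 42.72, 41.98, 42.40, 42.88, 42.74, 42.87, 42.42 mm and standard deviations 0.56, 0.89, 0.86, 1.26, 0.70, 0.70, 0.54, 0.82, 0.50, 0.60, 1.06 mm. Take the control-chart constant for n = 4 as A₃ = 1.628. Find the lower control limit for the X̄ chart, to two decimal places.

X̄̄ = (42.52 + 42.42 + 43.21 + 42.90 + 42.72 + 41.98 + 42.40 + 42.88 + 42.74 + 42.87 + 42.42) / 11 = 42.6418
s̄ = (0.56 + 0.89 + 0.86 + 1.26 + 0.70 + 0.70 + 0.54 + 0.82 + 0.50 + 0.60 + 1.06) / 11 = 0.7718
LCL = X̄̄ − A₃·s̄ = 42.6418 − 1.628 × 0.7718 = 41.3853

41.39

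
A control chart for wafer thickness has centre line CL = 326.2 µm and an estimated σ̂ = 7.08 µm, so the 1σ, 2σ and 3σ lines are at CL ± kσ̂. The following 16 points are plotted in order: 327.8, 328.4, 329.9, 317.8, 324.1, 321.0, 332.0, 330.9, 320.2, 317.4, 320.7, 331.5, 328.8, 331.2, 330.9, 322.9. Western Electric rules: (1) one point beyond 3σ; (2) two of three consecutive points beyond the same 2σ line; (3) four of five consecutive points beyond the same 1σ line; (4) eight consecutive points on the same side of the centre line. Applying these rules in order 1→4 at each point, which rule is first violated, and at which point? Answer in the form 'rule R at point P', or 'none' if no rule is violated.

Zone of each point (C = within 1σ̂, B = 1σ̂–2σ̂, A = 2σ̂–3σ̂, * = beyond 3σ̂; sign = side of CL): 1:+C, 2:+C, 3:+C, 4:-B, 5:-C, 6:-C, 7:+C, 8:+C, 9:-C, 10:-B, 11:-C, 12:+C, 13:+C, 14:+C, 15:+C, 16:-C
No rule fires across all 16 points.

none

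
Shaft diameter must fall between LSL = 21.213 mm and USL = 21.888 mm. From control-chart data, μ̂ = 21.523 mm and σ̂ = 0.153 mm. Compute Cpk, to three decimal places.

0.675

Cpu = (USL − μ̂) / (3σ̂) = (21.888 − 21.523) / (3 × 0.153) = 0.7952; Cpl = (μ̂ − LSL) / (3σ̂) = (21.523 − 21.213) / (3 × 0.153) = 0.6754; Cpk = min(Cpu, Cpl) = 0.6754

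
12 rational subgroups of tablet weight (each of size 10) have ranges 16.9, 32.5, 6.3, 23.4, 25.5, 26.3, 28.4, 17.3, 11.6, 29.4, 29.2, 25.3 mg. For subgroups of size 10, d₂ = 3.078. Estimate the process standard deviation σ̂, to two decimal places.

R̄ = (16.9 + 32.5 + 6.3 + 23.4 + 25.5 + 26.3 + 28.4 + 17.3 + 11.6 + 29.4 + 29.2 + 25.3) / 12 = 22.6750
σ̂ = R̄ / d₂ = 22.6750 / 3.078 = 7.3668

7.37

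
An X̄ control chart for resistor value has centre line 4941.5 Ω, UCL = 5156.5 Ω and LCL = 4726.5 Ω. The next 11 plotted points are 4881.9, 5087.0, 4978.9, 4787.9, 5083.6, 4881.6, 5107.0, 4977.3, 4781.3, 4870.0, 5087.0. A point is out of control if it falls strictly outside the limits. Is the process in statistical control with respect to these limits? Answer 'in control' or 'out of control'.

in control

All 11 points lie within [4726.5, 5156.5].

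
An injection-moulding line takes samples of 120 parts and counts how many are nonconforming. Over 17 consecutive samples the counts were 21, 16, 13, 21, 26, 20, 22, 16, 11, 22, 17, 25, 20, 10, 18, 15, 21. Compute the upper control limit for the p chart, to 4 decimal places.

p̄ = Σdᵢ / (k·n) = 314 / (17 × 120) = 0.15392
UCL = p̄ + 3·√(p̄(1−p̄)/n) = 0.15392 + 3 × √(0.15392×0.84608/120) = 0.15392 + 3 × 0.03294 = 0.25275

0.2528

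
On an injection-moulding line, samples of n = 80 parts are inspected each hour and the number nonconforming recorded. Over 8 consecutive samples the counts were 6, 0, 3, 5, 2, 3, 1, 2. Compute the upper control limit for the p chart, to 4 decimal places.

0.0955

p̄ = Σdᵢ / (k·n) = 22 / (8 × 80) = 0.03438
UCL = p̄ + 3·√(p̄(1−p̄)/n) = 0.03438 + 3 × √(0.03438×0.96562/80) = 0.03438 + 3 × 0.02037 = 0.09548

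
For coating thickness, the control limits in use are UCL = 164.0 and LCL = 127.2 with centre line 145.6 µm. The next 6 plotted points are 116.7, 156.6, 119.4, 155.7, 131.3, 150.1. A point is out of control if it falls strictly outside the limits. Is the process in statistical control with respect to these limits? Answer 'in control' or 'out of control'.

out of control

Compare each point to [127.2, 164.0]: sample 1 = 116.7 < LCL; sample 3 = 119.4 < LCL.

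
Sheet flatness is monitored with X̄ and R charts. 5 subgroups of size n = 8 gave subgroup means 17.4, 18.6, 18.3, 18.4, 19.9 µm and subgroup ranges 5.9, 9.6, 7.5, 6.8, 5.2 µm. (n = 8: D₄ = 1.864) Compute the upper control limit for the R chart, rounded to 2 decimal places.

R̄ = (5.9 + 9.6 + 7.5 + 6.8 + 5.2) / 5 = 35.0000 / 5 = 7.0000
UCL_R = D₄·R̄ = 1.864 × 7.0000 = 13.0480

13.05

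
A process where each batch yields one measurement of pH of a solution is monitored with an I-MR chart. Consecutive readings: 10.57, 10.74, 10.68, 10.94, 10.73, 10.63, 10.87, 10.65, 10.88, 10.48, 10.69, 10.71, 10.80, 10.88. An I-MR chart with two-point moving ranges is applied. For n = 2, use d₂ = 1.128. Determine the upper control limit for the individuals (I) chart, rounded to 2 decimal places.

X̄ = (10.57 + 10.74 + 10.68 + 10.94 + 10.73 + 10.63 + 10.87 + 10.65 + 10.88 + 10.48 + 10.69 + 10.71 + 10.80 + 10.88) / 14 = 10.7321
Moving ranges: 0.17, 0.06, 0.26, 0.21, 0.10, 0.24, 0.22, 0.23, 0.40, 0.21, 0.02, 0.09, 0.08; M̄R̄ = 2.2900 / 13 = 0.1762
UCL = X̄ + 3·M̄R̄/d₂ = 10.7321 + 3 × 0.1762 / 1.128 = 11.2006

11.20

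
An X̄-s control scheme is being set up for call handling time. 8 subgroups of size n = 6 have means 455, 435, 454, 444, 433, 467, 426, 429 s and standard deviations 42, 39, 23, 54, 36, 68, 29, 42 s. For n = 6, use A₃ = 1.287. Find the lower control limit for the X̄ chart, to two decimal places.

X̄̄ = (455 + 435 + 454 + 444 + 433 + 467 + 426 + 429) / 8 = 442.8750
s̄ = (42 + 39 + 23 + 54 + 36 + 68 + 29 + 42) / 8 = 41.6250
LCL = X̄̄ − A₃·s̄ = 442.8750 − 1.287 × 41.6250 = 389.3036

389.30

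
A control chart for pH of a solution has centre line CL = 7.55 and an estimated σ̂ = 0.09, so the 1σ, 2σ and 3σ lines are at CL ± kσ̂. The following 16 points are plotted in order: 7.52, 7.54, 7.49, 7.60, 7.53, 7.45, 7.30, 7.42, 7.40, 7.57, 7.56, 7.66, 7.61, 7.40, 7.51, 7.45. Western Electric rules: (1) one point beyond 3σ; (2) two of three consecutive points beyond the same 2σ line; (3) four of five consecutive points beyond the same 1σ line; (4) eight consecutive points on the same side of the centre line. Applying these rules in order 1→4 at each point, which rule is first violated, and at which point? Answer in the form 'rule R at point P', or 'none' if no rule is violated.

Zone of each point (C = within 1σ̂, B = 1σ̂–2σ̂, A = 2σ̂–3σ̂, * = beyond 3σ̂; sign = side of CL): 1:-C, 2:-C, 3:-C, 4:+C, 5:-C, 6:-B, 7:-A, 8:-B, 9:-B, 10:+C, 11:+C, 12:+B, 13:+C, 14:-B, 15:-C, 16:-B
Rule 3 (four of five consecutive points beyond the same 1σ limit) is satisfied at point 9.

rule 3 at point 9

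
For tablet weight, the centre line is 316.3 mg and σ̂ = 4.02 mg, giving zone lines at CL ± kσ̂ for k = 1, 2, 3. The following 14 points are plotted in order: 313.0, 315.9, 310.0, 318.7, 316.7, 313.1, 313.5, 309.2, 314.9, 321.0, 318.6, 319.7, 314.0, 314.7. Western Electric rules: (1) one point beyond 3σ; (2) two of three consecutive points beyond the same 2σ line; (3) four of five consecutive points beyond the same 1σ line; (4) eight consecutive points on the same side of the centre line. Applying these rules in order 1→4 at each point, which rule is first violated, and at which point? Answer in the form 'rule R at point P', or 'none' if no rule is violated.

Zone of each point (C = within 1σ̂, B = 1σ̂–2σ̂, A = 2σ̂–3σ̂, * = beyond 3σ̂; sign = side of CL): 1:-C, 2:-C, 3:-B, 4:+C, 5:+C, 6:-C, 7:-C, 8:-B, 9:-C, 10:+B, 11:+C, 12:+C, 13:-C, 14:-C
No rule fires across all 14 points.

none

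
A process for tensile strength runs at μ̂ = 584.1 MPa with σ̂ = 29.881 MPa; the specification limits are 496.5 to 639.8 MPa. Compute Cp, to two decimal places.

0.80

Cp = (USL − LSL) / (6σ̂) = (639.8 − 496.5) / (6 × 29.881) = 143.3000 / 179.2860 = 0.7993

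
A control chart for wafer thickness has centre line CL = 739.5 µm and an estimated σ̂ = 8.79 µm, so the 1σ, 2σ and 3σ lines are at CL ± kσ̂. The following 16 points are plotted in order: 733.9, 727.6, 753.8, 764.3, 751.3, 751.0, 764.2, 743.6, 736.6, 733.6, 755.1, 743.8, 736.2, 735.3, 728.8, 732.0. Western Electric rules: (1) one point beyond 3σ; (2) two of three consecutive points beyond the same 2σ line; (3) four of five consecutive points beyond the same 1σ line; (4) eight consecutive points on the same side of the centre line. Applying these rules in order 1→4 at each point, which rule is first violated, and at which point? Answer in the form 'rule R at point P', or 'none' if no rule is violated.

Zone of each point (C = within 1σ̂, B = 1σ̂–2σ̂, A = 2σ̂–3σ̂, * = beyond 3σ̂; sign = side of CL): 1:-C, 2:-B, 3:+B, 4:+A, 5:+B, 6:+B, 7:+A, 8:+C, 9:-C, 10:-C, 11:+B, 12:+C, 13:-C, 14:-C, 15:-B, 16:-C
Rule 3 (four of five consecutive points beyond the same 1σ limit) is satisfied at point 6.

rule 3 at point 6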